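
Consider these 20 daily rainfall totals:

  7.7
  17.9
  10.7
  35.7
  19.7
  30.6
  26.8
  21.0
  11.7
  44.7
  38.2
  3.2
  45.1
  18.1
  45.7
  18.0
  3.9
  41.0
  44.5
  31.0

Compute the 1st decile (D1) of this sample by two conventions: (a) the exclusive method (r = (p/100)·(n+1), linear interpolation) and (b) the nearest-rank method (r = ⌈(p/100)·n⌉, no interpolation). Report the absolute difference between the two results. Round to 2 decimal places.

Sorted: 3.2, 3.9, 7.7, 10.7, 11.7, 17.9, 18.0, 18.1, 19.7, 21.0, 26.8, 30.6, 31.0, 35.7, 38.2, 41.0, 44.5, 44.7, 45.1, 45.7.
n = 20.
(a) r = 2.1; between ranks 2 (3.9) and 3 (7.7): 4.28.
(b) the nearest-rank method: rank 2 → 3.9.
|4.28 − 3.9| = 0.38.

0.38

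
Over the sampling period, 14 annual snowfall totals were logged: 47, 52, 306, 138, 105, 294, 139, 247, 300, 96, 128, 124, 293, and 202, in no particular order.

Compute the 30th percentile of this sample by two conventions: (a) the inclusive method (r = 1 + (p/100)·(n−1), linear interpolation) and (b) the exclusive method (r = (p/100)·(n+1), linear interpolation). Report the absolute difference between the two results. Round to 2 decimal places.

7.60

Sorted: 47, 52, 96, 105, 124, 128, 138, 139, 202, 247, 293, 294, 300, 306.
n = 14.
(a) r = 4.9; between ranks 4 (105) and 5 (124): 122.1.
(b) r = 4.5; between ranks 4 (105) and 5 (124): 114.5.
|122.1 − 114.5| = 7.6.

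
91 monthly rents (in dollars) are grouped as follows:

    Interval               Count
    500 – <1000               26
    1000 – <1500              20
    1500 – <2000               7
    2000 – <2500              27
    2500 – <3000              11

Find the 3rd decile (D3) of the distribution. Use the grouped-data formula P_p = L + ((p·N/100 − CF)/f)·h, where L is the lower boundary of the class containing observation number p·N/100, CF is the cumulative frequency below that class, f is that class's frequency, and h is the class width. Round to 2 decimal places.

N = 91; target position k = 30/100 · 91 = 27.3.
Cumulative frequencies: 26, 46, 53, 80, 91.
Observation 27.3 falls in the class 1000 – <1500.
L = 1000, CF = 26, f = 20, h = 500.
P30 = 1000 + ((27.3 − 26)/20)·500 = 1000 + 32.5 = 1032.5.

1032.50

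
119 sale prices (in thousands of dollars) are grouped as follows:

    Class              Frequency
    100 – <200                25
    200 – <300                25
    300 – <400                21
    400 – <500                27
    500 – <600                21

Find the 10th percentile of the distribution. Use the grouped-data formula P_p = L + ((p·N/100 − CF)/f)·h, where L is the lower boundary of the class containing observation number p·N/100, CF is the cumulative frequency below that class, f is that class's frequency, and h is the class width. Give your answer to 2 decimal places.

N = 119; target position k = 10/100 · 119 = 11.9.
Cumulative frequencies: 25, 50, 71, 98, 119.
Observation 11.9 falls in the class 100 – <200.
L = 100, CF = 0, f = 25, h = 100.
P10 = 100 + ((11.9 − 0)/25)·100 = 100 + 47.6 = 147.6.

147.60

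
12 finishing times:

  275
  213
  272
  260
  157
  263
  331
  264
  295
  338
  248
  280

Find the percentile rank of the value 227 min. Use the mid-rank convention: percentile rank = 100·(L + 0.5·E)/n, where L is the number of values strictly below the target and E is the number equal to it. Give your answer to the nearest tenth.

16.7

Sorted: 157, 213, 248, 260, 263, 264, 272, 275, 280, 295, 331, 338.
Count below 227: L = 2; count equal: E = 0; n = 12.
Percentile rank = 100·(2 + 0.5·0)/12 = 100·2/12 = 16.67.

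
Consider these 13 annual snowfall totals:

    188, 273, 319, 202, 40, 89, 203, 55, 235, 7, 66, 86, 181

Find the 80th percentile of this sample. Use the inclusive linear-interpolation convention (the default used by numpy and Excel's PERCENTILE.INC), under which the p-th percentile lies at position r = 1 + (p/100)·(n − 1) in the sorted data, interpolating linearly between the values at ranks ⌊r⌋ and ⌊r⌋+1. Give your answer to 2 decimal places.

Sorted: 7, 40, 55, 66, 86, 89, 181, 188, 202, 203, 235, 273, 319.
n = 13.
r = 1 + (80/100)·(13 − 1) = 1 + 9.6 = 10.6.
Rank 10 is 203 and rank 11 is 235.
Interpolate: 203 + 0.6·(235 − 203) = 203 + 0.6·32 = 222.2.

222.20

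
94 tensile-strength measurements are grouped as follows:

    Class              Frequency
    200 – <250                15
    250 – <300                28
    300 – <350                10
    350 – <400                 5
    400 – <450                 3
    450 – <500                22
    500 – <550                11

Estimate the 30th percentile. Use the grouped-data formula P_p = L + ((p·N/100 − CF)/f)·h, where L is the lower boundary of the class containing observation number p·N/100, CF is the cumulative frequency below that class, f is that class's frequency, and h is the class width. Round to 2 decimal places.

273.57

N = 94; target position k = 30/100 · 94 = 28.2.
Cumulative frequencies: 15, 43, 53, 58, 61, 83, 94.
Observation 28.2 falls in the class 250 – <300.
L = 250, CF = 15, f = 28, h = 50.
P30 = 250 + ((28.2 − 15)/28)·50 = 250 + 23.5714 = 273.571.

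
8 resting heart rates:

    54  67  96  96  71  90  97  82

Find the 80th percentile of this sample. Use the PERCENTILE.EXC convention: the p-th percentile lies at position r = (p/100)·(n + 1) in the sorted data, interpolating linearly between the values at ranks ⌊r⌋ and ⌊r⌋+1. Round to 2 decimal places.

Sorted: 54, 67, 71, 82, 90, 96, 96, 97.
n = 8.
r = (80/100)·(8 + 1) = 7.2.
Rank 7 is 96 and rank 8 is 97.
Interpolate: 96 + 0.2·(97 − 96) = 96 + 0.2·1 = 96.2.

96.20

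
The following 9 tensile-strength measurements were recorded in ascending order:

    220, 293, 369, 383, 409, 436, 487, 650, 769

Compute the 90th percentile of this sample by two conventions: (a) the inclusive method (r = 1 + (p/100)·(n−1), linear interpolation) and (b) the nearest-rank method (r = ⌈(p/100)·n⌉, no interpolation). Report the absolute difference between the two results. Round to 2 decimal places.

n = 9.
(a) r = 8.2; between ranks 8 (650) and 9 (769): 673.8.
(b) the nearest-rank method: rank 9 → 769.
|673.8 − 769| = 95.2.

95.20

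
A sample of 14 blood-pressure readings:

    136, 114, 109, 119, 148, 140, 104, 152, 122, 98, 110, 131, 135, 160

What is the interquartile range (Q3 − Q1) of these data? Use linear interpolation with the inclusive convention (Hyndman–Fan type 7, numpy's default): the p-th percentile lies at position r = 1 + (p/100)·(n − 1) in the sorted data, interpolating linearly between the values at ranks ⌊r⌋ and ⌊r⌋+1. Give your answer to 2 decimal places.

28.00

Sorted: 98, 104, 109, 110, 114, 119, 122, 131, 135, 136, 140, 148, 152, 160.
n = 14.
P25: r = 4.25; ranks 4–5 are 110, 114; interpolating gives 111.
P75: r = 10.75; ranks 10–11 are 136, 140; interpolating gives 139.
Difference: 139 − 111 = 28.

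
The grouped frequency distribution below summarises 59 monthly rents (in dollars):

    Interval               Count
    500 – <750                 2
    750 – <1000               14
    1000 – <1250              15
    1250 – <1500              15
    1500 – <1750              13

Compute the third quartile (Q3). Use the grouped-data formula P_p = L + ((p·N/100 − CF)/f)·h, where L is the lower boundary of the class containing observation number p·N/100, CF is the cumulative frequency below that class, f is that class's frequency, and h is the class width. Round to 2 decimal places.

N = 59; target position k = 75/100 · 59 = 44.25.
Cumulative frequencies: 2, 16, 31, 46, 59.
Observation 44.25 falls in the class 1250 – <1500.
L = 1250, CF = 31, f = 15, h = 250.
P75 = 1250 + ((44.25 − 31)/15)·250 = 1250 + 220.833 = 1470.83.

1470.83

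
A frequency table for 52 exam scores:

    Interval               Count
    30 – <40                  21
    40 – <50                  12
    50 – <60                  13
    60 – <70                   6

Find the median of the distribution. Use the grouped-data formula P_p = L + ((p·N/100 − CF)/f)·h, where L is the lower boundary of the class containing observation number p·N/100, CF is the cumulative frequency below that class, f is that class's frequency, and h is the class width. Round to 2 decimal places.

N = 52; target position k = 50/100 · 52 = 26.
Cumulative frequencies: 21, 33, 46, 52.
Observation 26 falls in the class 40 – <50.
L = 40, CF = 21, f = 12, h = 10.
P50 = 40 + ((26 − 21)/12)·10 = 40 + 4.16667 = 44.1667.

44.17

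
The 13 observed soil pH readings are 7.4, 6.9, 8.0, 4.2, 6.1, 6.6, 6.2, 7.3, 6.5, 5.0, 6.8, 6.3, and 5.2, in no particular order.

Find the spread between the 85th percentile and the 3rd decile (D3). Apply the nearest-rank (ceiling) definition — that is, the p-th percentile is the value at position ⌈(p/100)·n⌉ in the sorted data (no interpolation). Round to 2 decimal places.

Sorted: 4.2, 5.0, 5.2, 6.1, 6.2, 6.3, 6.5, 6.6, 6.8, 6.9, 7.3, 7.4, 8.0.
n = 13.
P30: rank ⌈30/100·13⌉ = 4 → 6.1.
P85: rank ⌈85/100·13⌉ = 12 → 7.4.
Difference: 7.4 − 6.1 = 1.3.

1.30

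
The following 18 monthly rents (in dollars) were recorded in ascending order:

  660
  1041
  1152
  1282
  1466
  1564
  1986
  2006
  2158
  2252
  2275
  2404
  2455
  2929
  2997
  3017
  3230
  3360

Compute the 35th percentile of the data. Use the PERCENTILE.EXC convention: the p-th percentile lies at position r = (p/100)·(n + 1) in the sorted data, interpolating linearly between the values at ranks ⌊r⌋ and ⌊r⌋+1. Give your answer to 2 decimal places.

1838.30

n = 18.
r = (35/100)·(18 + 1) = 6.65.
Rank 6 is 1564 and rank 7 is 1986.
Interpolate: 1564 + 0.65·(1986 − 1564) = 1564 + 0.65·422 = 1838.3.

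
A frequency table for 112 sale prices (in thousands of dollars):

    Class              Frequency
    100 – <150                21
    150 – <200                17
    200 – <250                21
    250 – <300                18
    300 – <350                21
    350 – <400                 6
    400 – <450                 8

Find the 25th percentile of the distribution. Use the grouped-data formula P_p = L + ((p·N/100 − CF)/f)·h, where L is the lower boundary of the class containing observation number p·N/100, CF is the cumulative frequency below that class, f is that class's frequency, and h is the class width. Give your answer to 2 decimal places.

N = 112; target position k = 25/100 · 112 = 28.
Cumulative frequencies: 21, 38, 59, 77, 98, 104, 112.
Observation 28 falls in the class 150 – <200.
L = 150, CF = 21, f = 17, h = 50.
P25 = 150 + ((28 − 21)/17)·50 = 150 + 20.5882 = 170.588.

170.59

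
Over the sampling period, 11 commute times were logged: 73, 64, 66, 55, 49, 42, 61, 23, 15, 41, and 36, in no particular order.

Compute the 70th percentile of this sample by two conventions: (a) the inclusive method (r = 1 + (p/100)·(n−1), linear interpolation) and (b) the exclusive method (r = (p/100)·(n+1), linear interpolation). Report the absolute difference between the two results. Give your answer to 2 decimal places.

1.20

Sorted: 15, 23, 36, 41, 42, 49, 55, 61, 64, 66, 73.
n = 11.
(a) r = 8 → value at rank 8 = 61.
(b) r = 8.4; between ranks 8 (61) and 9 (64): 62.2.
|61 − 62.2| = 1.2.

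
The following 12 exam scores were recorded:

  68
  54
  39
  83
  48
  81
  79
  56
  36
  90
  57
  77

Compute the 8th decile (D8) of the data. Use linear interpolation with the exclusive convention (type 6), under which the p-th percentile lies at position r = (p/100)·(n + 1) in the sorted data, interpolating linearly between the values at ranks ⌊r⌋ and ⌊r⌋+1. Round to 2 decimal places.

Sorted: 36, 39, 48, 54, 56, 57, 68, 77, 79, 81, 83, 90.
n = 12.
r = (80/100)·(12 + 1) = 10.4.
Rank 10 is 81 and rank 11 is 83.
Interpolate: 81 + 0.4·(83 − 81) = 81 + 0.4·2 = 81.8.

81.80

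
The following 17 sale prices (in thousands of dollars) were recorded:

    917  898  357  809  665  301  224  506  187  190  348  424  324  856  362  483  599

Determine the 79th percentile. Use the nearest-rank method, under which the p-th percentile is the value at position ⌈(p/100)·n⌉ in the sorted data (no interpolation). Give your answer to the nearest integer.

Sorted: 187, 190, 224, 301, 324, 348, 357, 362, 424, 483, 506, 599, 665, 809, 856, 898, 917.
n = 17.
Position = ⌈79/100 · 17⌉ = ⌈13.43⌉ = 14.
The value at rank 14 is 809.

809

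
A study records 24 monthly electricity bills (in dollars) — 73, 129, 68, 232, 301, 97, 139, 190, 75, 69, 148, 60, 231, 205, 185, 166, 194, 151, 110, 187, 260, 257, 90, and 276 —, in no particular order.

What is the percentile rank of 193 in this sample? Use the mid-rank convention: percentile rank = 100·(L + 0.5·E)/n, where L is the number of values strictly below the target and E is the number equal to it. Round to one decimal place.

Sorted: 60, 68, 69, 73, 75, 90, 97, 110, 129, 139, 148, 151, 166, 185, 187, 190, 194, 205, 231, 232, 257, 260, 276, 301.
Count below 193: L = 16; count equal: E = 0; n = 24.
Percentile rank = 100·(16 + 0.5·0)/24 = 100·16/24 = 66.67.

66.7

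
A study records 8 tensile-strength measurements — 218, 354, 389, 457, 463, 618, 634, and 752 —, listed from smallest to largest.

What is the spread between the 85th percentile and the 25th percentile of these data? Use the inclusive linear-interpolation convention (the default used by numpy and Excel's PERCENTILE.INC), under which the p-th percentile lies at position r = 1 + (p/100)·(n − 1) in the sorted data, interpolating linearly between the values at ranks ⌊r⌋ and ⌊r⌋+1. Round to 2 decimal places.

252.95

n = 8.
P25: r = 2.75; ranks 2–3 are 354, 389; interpolating gives 380.25.
P85: r = 6.95; ranks 6–7 are 618, 634; interpolating gives 633.2.
Difference: 633.2 − 380.25 = 252.95.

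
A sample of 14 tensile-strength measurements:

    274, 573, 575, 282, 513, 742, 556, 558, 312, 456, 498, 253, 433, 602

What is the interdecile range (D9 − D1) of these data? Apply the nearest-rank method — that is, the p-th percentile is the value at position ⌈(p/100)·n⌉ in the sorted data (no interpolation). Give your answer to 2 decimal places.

328.00

Sorted: 253, 274, 282, 312, 433, 456, 498, 513, 556, 558, 573, 575, 602, 742.
n = 14.
P10: rank ⌈10/100·14⌉ = 2 → 274.
P90: rank ⌈90/100·14⌉ = 13 → 602.
Difference: 602 − 274 = 328.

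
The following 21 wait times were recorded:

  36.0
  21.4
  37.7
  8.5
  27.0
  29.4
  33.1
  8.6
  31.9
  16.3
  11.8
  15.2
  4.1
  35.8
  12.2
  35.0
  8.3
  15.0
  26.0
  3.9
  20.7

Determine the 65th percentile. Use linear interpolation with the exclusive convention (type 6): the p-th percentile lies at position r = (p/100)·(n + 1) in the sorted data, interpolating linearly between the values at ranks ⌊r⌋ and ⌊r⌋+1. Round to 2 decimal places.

Sorted: 3.9, 4.1, 8.3, 8.5, 8.6, 11.8, 12.2, 15.0, 15.2, 16.3, 20.7, 21.4, 26.0, 27.0, 29.4, 31.9, 33.1, 35.0, 35.8, 36.0, 37.7.
n = 21.
r = (65/100)·(21 + 1) = 14.3.
Rank 14 is 27.0 and rank 15 is 29.4.
Interpolate: 27.0 + 0.3·(29.4 − 27.0) = 27.0 + 0.3·2.4 = 27.72.

27.72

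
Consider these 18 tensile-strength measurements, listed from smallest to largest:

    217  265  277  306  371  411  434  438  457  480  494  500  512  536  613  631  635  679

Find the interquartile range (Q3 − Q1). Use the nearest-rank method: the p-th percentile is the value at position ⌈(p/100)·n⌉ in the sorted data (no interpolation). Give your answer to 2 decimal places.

165.00

n = 18.
P25: rank ⌈25/100·18⌉ = 5 → 371.
P75: rank ⌈75/100·18⌉ = 14 → 536.
Difference: 536 − 371 = 165.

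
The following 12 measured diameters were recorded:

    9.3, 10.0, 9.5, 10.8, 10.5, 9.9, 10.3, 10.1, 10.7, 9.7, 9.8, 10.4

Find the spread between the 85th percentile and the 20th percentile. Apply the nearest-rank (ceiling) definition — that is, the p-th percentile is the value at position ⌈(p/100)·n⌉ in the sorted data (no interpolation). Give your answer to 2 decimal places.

1.00

Sorted: 9.3, 9.5, 9.7, 9.8, 9.9, 10.0, 10.1, 10.3, 10.4, 10.5, 10.7, 10.8.
n = 12.
P20: rank ⌈20/100·12⌉ = 3 → 9.7.
P85: rank ⌈85/100·12⌉ = 11 → 10.7.
Difference: 10.7 − 9.7 = 1.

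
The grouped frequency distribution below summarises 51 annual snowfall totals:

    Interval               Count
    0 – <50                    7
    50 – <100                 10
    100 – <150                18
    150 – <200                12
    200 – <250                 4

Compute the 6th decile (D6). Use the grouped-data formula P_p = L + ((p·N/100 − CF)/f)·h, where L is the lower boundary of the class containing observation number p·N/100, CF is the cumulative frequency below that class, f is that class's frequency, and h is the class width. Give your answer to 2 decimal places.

N = 51; target position k = 60/100 · 51 = 30.6.
Cumulative frequencies: 7, 17, 35, 47, 51.
Observation 30.6 falls in the class 100 – <150.
L = 100, CF = 17, f = 18, h = 50.
P60 = 100 + ((30.6 − 17)/18)·50 = 100 + 37.7778 = 137.778.

137.78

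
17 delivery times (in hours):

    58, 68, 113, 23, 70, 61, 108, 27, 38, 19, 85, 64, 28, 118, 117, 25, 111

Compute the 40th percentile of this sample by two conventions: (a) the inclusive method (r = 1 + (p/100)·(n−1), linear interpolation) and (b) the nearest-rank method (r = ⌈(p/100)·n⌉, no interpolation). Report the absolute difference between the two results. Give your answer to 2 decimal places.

1.20

Sorted: 19, 23, 25, 27, 28, 38, 58, 61, 64, 68, 70, 85, 108, 111, 113, 117, 118.
n = 17.
(a) r = 7.4; between ranks 7 (58) and 8 (61): 59.2.
(b) the nearest-rank method: rank 7 → 58.
|59.2 − 58| = 1.2.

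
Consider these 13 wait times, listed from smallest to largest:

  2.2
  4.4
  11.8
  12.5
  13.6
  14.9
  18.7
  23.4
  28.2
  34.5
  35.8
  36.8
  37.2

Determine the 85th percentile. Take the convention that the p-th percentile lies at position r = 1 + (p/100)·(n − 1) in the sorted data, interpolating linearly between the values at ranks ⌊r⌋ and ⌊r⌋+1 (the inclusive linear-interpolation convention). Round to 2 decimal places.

n = 13.
r = 1 + (85/100)·(13 − 1) = 1 + 10.2 = 11.2.
Rank 11 is 35.8 and rank 12 is 36.8.
Interpolate: 35.8 + 0.2·(36.8 − 35.8) = 35.8 + 0.2·1 = 36.

36.00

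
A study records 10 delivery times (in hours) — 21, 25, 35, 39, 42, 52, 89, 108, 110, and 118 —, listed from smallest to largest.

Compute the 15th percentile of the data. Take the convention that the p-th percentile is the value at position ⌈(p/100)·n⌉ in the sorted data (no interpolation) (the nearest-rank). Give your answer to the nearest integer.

n = 10.
Position = ⌈15/100 · 10⌉ = ⌈1.5⌉ = 2.
The value at rank 2 is 25.

25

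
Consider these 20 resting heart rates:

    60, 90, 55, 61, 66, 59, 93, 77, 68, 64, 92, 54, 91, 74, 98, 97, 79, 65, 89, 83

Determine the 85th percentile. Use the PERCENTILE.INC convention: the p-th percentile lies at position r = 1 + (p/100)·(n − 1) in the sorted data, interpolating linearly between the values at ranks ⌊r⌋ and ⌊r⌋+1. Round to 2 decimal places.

92.15

Sorted: 54, 55, 59, 60, 61, 64, 65, 66, 68, 74, 77, 79, 83, 89, 90, 91, 92, 93, 97, 98.
n = 20.
r = 1 + (85/100)·(20 − 1) = 1 + 16.15 = 17.15.
Rank 17 is 92 and rank 18 is 93.
Interpolate: 92 + 0.15·(93 − 92) = 92 + 0.15·1 = 92.15.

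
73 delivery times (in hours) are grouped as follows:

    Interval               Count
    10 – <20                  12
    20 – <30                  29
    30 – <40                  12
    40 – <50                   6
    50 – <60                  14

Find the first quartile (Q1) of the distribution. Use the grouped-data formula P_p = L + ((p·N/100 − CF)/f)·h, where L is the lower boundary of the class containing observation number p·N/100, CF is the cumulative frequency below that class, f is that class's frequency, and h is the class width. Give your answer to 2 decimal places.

22.16

N = 73; target position k = 25/100 · 73 = 18.25.
Cumulative frequencies: 12, 41, 53, 59, 73.
Observation 18.25 falls in the class 20 – <30.
L = 20, CF = 12, f = 29, h = 10.
P25 = 20 + ((18.25 − 12)/29)·10 = 20 + 2.15517 = 22.1552.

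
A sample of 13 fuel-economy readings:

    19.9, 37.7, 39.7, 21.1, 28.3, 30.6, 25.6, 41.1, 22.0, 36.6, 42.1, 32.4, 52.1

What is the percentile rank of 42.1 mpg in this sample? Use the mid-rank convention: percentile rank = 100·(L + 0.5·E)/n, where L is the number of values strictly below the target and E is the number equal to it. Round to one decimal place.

88.5

Sorted: 19.9, 21.1, 22.0, 25.6, 28.3, 30.6, 32.4, 36.6, 37.7, 39.7, 41.1, 42.1, 52.1.
Count below 42.1: L = 11; count equal: E = 1; n = 13.
Percentile rank = 100·(11 + 0.5·1)/13 = 100·11.5/13 = 88.46.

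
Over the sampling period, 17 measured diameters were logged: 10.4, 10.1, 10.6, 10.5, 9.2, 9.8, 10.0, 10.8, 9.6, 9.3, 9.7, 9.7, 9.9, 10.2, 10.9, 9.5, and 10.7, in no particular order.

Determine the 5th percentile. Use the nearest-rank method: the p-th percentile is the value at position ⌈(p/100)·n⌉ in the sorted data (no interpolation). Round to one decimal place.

Sorted: 9.2, 9.3, 9.5, 9.6, 9.7, 9.7, 9.8, 9.9, 10.0, 10.1, 10.2, 10.4, 10.5, 10.6, 10.7, 10.8, 10.9.
n = 17.
Position = ⌈5/100 · 17⌉ = ⌈0.85⌉ = 1.
The value at rank 1 is 9.2.

9.2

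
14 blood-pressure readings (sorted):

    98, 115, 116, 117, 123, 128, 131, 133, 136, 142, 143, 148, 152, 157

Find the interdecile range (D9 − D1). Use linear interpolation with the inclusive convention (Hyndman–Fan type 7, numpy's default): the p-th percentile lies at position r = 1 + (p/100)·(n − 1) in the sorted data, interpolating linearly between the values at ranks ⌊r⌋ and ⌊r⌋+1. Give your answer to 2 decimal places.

35.50

n = 14.
P10: r = 2.3; ranks 2–3 are 115, 116; interpolating gives 115.3.
P90: r = 12.7; ranks 12–13 are 148, 152; interpolating gives 150.8.
Difference: 150.8 − 115.3 = 35.5.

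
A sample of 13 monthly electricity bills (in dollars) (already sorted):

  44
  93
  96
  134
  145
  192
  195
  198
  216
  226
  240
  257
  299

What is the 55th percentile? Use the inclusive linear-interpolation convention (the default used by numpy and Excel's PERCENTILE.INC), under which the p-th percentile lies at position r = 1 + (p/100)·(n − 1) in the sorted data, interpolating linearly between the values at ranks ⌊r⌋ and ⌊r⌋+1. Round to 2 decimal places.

196.80

n = 13.
r = 1 + (55/100)·(13 − 1) = 1 + 6.6 = 7.6.
Rank 7 is 195 and rank 8 is 198.
Interpolate: 195 + 0.6·(198 − 195) = 195 + 0.6·3 = 196.8.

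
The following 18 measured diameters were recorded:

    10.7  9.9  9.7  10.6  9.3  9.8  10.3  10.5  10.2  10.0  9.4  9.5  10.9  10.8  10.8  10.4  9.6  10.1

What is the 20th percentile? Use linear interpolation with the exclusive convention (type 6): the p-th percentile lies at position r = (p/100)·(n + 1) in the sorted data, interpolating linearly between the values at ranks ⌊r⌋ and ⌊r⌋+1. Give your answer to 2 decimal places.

9.58

Sorted: 9.3, 9.4, 9.5, 9.6, 9.7, 9.8, 9.9, 10.0, 10.1, 10.2, 10.3, 10.4, 10.5, 10.6, 10.7, 10.8, 10.8, 10.9.
n = 18.
r = (20/100)·(18 + 1) = 3.8.
Rank 3 is 9.5 and rank 4 is 9.6.
Interpolate: 9.5 + 0.8·(9.6 − 9.5) = 9.5 + 0.8·0.1 = 9.58.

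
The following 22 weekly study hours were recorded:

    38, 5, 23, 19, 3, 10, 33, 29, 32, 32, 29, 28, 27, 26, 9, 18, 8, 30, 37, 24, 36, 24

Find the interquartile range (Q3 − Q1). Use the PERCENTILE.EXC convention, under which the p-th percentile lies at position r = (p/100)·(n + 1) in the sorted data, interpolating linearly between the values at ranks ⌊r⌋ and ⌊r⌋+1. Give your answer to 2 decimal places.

16.00

Sorted: 3, 5, 8, 9, 10, 18, 19, 23, 24, 24, 26, 27, 28, 29, 29, 30, 32, 32, 33, 36, 37, 38.
n = 22.
P25: r = 5.75; ranks 5–6 are 10, 18; interpolating gives 16.
P75: r = 17.25; ranks 17–18 are 32, 32; interpolating gives 32.
Difference: 32 − 16 = 16.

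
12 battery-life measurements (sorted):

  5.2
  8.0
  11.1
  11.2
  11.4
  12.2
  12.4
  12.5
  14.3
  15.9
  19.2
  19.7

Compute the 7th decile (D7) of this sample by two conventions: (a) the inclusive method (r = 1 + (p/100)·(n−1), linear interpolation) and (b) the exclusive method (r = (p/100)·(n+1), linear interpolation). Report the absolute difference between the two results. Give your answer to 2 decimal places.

0.70

n = 12.
(a) r = 8.7; between ranks 8 (12.5) and 9 (14.3): 13.76.
(b) r = 9.1; between ranks 9 (14.3) and 10 (15.9): 14.46.
|13.76 − 14.46| = 0.7.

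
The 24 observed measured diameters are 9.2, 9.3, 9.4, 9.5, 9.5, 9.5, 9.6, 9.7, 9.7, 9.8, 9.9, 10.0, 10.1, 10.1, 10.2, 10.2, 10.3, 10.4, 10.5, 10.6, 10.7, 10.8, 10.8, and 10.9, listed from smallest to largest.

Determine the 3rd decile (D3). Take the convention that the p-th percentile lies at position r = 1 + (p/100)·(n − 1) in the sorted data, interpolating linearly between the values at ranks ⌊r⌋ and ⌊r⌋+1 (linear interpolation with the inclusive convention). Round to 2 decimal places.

n = 24.
r = 1 + (30/100)·(24 − 1) = 1 + 6.9 = 7.9.
Rank 7 is 9.6 and rank 8 is 9.7.
Interpolate: 9.6 + 0.9·(9.7 − 9.6) = 9.6 + 0.9·0.1 = 9.69.

9.69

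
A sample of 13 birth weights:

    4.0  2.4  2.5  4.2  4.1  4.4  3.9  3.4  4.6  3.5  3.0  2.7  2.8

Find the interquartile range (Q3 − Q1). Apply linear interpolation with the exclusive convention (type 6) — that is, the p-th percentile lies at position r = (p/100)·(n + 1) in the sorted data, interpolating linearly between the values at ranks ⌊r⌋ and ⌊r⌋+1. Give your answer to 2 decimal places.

1.40

Sorted: 2.4, 2.5, 2.7, 2.8, 3.0, 3.4, 3.5, 3.9, 4.0, 4.1, 4.2, 4.4, 4.6.
n = 13.
P25: r = 3.5; ranks 3–4 are 2.7, 2.8; interpolating gives 2.75.
P75: r = 10.5; ranks 10–11 are 4.1, 4.2; interpolating gives 4.15.
Difference: 4.15 − 2.75 = 1.4.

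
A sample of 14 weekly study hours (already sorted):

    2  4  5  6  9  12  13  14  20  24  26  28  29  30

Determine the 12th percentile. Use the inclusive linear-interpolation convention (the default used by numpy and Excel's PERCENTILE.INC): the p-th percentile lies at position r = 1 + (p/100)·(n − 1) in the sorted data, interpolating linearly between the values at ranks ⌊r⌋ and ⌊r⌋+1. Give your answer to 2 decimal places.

4.56

n = 14.
r = 1 + (12/100)·(14 − 1) = 1 + 1.56 = 2.56.
Rank 2 is 4 and rank 3 is 5.
Interpolate: 4 + 0.56·(5 − 4) = 4 + 0.56·1 = 4.56.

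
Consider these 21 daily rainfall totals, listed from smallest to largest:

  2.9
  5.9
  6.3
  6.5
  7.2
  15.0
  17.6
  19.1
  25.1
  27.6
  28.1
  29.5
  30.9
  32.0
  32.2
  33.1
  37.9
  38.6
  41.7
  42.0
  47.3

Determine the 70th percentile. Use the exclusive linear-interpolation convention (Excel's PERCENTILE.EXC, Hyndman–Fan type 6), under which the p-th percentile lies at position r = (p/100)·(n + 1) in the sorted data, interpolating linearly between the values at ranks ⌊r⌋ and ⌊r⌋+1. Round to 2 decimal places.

32.56

n = 21.
r = (70/100)·(21 + 1) = 15.4.
Rank 15 is 32.2 and rank 16 is 33.1.
Interpolate: 32.2 + 0.4·(33.1 − 32.2) = 32.2 + 0.4·0.9 = 32.56.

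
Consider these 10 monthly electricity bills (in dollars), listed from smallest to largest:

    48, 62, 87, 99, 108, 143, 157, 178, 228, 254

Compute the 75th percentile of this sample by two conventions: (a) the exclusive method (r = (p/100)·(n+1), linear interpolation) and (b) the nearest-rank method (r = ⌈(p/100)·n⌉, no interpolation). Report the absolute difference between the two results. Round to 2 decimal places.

12.50

n = 10.
(a) r = 8.25; between ranks 8 (178) and 9 (228): 190.5.
(b) the nearest-rank method: rank 8 → 178.
|190.5 − 178| = 12.5.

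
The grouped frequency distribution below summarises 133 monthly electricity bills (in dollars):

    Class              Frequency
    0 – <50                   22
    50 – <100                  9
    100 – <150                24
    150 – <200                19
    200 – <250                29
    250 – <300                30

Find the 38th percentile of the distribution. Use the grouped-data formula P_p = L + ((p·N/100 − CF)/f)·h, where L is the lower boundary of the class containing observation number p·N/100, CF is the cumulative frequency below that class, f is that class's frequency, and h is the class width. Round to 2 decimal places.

N = 133; target position k = 38/100 · 133 = 50.54.
Cumulative frequencies: 22, 31, 55, 74, 103, 133.
Observation 50.54 falls in the class 100 – <150.
L = 100, CF = 31, f = 24, h = 50.
P38 = 100 + ((50.54 − 31)/24)·50 = 100 + 40.7083 = 140.708.

140.71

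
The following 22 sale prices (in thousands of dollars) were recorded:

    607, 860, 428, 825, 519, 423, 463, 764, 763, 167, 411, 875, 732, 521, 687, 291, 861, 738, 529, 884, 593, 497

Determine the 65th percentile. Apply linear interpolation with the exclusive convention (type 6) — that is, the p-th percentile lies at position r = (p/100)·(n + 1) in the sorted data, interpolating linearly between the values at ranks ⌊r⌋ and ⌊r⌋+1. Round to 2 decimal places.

737.70

Sorted: 167, 291, 411, 423, 428, 463, 497, 519, 521, 529, 593, 607, 687, 732, 738, 763, 764, 825, 860, 861, 875, 884.
n = 22.
r = (65/100)·(22 + 1) = 14.95.
Rank 14 is 732 and rank 15 is 738.
Interpolate: 732 + 0.95·(738 − 732) = 732 + 0.95·6 = 737.7.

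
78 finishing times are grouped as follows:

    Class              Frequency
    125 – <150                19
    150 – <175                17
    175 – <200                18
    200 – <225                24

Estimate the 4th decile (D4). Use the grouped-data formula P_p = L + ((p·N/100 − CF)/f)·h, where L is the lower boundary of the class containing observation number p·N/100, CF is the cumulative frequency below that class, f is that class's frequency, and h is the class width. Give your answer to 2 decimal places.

167.94

N = 78; target position k = 40/100 · 78 = 31.2.
Cumulative frequencies: 19, 36, 54, 78.
Observation 31.2 falls in the class 150 – <175.
L = 150, CF = 19, f = 17, h = 25.
P40 = 150 + ((31.2 − 19)/17)·25 = 150 + 17.9412 = 167.941.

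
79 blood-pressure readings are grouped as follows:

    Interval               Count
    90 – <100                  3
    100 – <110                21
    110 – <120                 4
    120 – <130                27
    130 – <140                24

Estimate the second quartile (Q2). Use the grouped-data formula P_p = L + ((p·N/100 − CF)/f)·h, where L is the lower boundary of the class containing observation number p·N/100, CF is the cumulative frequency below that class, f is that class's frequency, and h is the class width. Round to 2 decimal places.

N = 79; target position k = 50/100 · 79 = 39.5.
Cumulative frequencies: 3, 24, 28, 55, 79.
Observation 39.5 falls in the class 120 – <130.
L = 120, CF = 28, f = 27, h = 10.
P50 = 120 + ((39.5 − 28)/27)·10 = 120 + 4.25926 = 124.259.

124.26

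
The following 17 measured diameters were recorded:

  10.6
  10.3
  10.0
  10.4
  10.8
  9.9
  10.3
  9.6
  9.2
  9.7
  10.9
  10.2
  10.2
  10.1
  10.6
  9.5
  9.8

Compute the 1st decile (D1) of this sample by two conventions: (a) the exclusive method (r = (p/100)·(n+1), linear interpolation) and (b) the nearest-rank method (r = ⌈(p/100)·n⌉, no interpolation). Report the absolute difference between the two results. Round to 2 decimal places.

0.06

Sorted: 9.2, 9.5, 9.6, 9.7, 9.8, 9.9, 10.0, 10.1, 10.2, 10.2, 10.3, 10.3, 10.4, 10.6, 10.6, 10.8, 10.9.
n = 17.
(a) r = 1.8; between ranks 1 (9.2) and 2 (9.5): 9.44.
(b) the nearest-rank method: rank 2 → 9.5.
|9.44 − 9.5| = 0.06.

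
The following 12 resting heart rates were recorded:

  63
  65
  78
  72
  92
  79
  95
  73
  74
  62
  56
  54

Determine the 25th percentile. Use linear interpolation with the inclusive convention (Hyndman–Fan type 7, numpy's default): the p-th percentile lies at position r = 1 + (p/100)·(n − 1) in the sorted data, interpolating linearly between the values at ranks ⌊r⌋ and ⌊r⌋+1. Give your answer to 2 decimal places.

62.75

Sorted: 54, 56, 62, 63, 65, 72, 73, 74, 78, 79, 92, 95.
n = 12.
r = 1 + (25/100)·(12 − 1) = 1 + 2.75 = 3.75.
Rank 3 is 62 and rank 4 is 63.
Interpolate: 62 + 0.75·(63 − 62) = 62 + 0.75·1 = 62.75.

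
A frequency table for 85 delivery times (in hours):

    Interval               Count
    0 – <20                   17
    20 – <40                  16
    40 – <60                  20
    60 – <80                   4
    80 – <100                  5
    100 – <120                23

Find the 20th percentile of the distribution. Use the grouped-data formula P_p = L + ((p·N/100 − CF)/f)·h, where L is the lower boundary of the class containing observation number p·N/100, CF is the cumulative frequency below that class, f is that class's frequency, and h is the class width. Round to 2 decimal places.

N = 85; target position k = 20/100 · 85 = 17.
Cumulative frequencies: 17, 33, 53, 57, 62, 85.
Observation 17 falls in the class 0 – <20.
L = 0, CF = 0, f = 17, h = 20.
P20 = 0 + ((17 − 0)/17)·20 = 0 + 20 = 20.

20.00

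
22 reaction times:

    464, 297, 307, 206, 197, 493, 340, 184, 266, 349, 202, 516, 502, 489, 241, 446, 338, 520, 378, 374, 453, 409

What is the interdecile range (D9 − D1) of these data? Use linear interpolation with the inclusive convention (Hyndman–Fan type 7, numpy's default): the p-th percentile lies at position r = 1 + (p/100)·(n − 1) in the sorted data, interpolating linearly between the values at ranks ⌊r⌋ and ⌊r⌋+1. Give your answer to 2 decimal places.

Sorted: 184, 197, 202, 206, 241, 266, 297, 307, 338, 340, 349, 374, 378, 409, 446, 453, 464, 489, 493, 502, 516, 520.
n = 22.
P10: r = 3.1; ranks 3–4 are 202, 206; interpolating gives 202.4.
P90: r = 19.9; ranks 19–20 are 493, 502; interpolating gives 501.1.
Difference: 501.1 − 202.4 = 298.7.

298.70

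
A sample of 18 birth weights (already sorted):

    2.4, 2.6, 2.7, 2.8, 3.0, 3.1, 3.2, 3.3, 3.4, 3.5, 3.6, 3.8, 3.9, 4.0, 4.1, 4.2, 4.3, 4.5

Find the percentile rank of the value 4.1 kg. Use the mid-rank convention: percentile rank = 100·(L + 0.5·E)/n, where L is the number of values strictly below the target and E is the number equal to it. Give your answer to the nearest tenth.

Count below 4.1: L = 14; count equal: E = 1; n = 18.
Percentile rank = 100·(14 + 0.5·1)/18 = 100·14.5/18 = 80.56.

80.6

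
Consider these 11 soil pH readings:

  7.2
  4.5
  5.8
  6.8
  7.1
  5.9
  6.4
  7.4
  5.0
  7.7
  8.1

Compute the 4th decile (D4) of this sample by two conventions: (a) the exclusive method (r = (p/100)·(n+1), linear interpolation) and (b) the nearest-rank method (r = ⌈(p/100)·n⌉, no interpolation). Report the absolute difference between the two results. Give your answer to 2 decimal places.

Sorted: 4.5, 5.0, 5.8, 5.9, 6.4, 6.8, 7.1, 7.2, 7.4, 7.7, 8.1.
n = 11.
(a) r = 4.8; between ranks 4 (5.9) and 5 (6.4): 6.3.
(b) the nearest-rank method: rank 5 → 6.4.
|6.3 − 6.4| = 0.1.

0.10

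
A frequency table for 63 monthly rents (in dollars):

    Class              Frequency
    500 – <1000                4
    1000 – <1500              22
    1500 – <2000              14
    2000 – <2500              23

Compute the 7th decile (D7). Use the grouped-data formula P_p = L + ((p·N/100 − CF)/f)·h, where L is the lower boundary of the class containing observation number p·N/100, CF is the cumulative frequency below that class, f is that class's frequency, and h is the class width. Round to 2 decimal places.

2089.13

N = 63; target position k = 70/100 · 63 = 44.1.
Cumulative frequencies: 4, 26, 40, 63.
Observation 44.1 falls in the class 2000 – <2500.
L = 2000, CF = 40, f = 23, h = 500.
P70 = 2000 + ((44.1 − 40)/23)·500 = 2000 + 89.1304 = 2089.13.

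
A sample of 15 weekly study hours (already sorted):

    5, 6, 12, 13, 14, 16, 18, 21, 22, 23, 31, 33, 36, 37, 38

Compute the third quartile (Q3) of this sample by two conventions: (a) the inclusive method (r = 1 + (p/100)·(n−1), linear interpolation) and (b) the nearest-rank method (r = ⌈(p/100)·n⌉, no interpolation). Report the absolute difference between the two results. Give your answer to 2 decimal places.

n = 15.
(a) r = 11.5; between ranks 11 (31) and 12 (33): 32.
(b) the nearest-rank method: rank 12 → 33.
|32 − 33| = 1.

1.00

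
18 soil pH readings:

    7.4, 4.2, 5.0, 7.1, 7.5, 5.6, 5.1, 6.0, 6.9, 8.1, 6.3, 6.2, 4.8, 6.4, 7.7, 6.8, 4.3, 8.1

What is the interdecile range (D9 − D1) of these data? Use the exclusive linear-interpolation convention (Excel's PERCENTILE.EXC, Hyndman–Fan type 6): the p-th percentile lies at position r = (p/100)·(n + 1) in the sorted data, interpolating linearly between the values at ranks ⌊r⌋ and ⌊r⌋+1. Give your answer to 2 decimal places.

3.81

Sorted: 4.2, 4.3, 4.8, 5.0, 5.1, 5.6, 6.0, 6.2, 6.3, 6.4, 6.8, 6.9, 7.1, 7.4, 7.5, 7.7, 8.1, 8.1.
n = 18.
P10: r = 1.9; ranks 1–2 are 4.2, 4.3; interpolating gives 4.29.
P90: r = 17.1; ranks 17–18 are 8.1, 8.1; interpolating gives 8.1.
Difference: 8.1 − 4.29 = 3.81.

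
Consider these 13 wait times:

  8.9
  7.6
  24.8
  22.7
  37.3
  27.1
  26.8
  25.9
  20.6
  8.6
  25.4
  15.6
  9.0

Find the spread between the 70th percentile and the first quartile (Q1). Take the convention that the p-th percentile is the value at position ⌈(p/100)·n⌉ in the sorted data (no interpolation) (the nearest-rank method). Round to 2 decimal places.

16.90

Sorted: 7.6, 8.6, 8.9, 9.0, 15.6, 20.6, 22.7, 24.8, 25.4, 25.9, 26.8, 27.1, 37.3.
n = 13.
P25: rank ⌈25/100·13⌉ = 4 → 9.
P70: rank ⌈70/100·13⌉ = 10 → 25.9.
Difference: 25.9 − 9 = 16.9.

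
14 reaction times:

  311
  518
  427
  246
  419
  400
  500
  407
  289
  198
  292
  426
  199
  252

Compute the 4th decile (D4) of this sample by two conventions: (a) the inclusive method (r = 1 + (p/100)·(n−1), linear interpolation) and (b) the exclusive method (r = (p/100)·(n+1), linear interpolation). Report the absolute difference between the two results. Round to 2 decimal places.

Sorted: 198, 199, 246, 252, 289, 292, 311, 400, 407, 419, 426, 427, 500, 518.
n = 14.
(a) r = 6.2; between ranks 6 (292) and 7 (311): 295.8.
(b) r = 6 → value at rank 6 = 292.
|295.8 − 292| = 3.8.

3.80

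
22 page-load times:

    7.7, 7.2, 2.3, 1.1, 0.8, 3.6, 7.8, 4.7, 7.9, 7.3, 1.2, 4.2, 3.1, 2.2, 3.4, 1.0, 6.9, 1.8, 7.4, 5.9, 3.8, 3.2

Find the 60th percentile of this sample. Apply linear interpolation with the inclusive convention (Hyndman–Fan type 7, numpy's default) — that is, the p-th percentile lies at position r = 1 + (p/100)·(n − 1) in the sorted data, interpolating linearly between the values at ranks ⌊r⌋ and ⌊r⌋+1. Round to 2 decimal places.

4.50

Sorted: 0.8, 1.0, 1.1, 1.2, 1.8, 2.2, 2.3, 3.1, 3.2, 3.4, 3.6, 3.8, 4.2, 4.7, 5.9, 6.9, 7.2, 7.3, 7.4, 7.7, 7.8, 7.9.
n = 22.
r = 1 + (60/100)·(22 − 1) = 1 + 12.6 = 13.6.
Rank 13 is 4.2 and rank 14 is 4.7.
Interpolate: 4.2 + 0.6·(4.7 − 4.2) = 4.2 + 0.6·0.5 = 4.5.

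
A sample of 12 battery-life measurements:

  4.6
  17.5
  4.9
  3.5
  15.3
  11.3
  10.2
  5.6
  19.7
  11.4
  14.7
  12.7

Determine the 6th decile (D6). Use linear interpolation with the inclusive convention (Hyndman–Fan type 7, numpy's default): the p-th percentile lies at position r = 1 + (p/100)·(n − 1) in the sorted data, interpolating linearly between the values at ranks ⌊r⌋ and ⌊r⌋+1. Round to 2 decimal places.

12.18

Sorted: 3.5, 4.6, 4.9, 5.6, 10.2, 11.3, 11.4, 12.7, 14.7, 15.3, 17.5, 19.7.
n = 12.
r = 1 + (60/100)·(12 − 1) = 1 + 6.6 = 7.6.
Rank 7 is 11.4 and rank 8 is 12.7.
Interpolate: 11.4 + 0.6·(12.7 − 11.4) = 11.4 + 0.6·1.3 = 12.18.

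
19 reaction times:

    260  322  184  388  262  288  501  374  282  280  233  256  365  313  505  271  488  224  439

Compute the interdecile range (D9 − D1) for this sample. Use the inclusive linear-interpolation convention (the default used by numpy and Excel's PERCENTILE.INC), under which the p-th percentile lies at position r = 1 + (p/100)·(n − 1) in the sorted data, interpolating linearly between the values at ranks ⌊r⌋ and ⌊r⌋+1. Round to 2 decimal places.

Sorted: 184, 224, 233, 256, 260, 262, 271, 280, 282, 288, 313, 322, 365, 374, 388, 439, 488, 501, 505.
n = 19.
P10: r = 2.8; ranks 2–3 are 224, 233; interpolating gives 231.2.
P90: r = 17.2; ranks 17–18 are 488, 501; interpolating gives 490.6.
Difference: 490.6 − 231.2 = 259.4.

259.40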